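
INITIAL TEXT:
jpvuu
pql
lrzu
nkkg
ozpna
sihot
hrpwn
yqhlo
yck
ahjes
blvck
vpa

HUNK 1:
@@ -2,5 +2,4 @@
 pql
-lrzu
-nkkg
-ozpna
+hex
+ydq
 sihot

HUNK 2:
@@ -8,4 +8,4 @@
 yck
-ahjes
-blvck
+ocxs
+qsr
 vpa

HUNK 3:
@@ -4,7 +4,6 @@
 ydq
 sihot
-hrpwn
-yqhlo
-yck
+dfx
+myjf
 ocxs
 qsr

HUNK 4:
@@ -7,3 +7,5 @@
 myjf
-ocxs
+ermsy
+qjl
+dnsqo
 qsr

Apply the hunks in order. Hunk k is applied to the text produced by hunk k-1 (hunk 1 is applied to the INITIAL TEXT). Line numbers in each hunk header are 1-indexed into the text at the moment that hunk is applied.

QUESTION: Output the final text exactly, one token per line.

Hunk 1: at line 2 remove [lrzu,nkkg,ozpna] add [hex,ydq] -> 11 lines: jpvuu pql hex ydq sihot hrpwn yqhlo yck ahjes blvck vpa
Hunk 2: at line 8 remove [ahjes,blvck] add [ocxs,qsr] -> 11 lines: jpvuu pql hex ydq sihot hrpwn yqhlo yck ocxs qsr vpa
Hunk 3: at line 4 remove [hrpwn,yqhlo,yck] add [dfx,myjf] -> 10 lines: jpvuu pql hex ydq sihot dfx myjf ocxs qsr vpa
Hunk 4: at line 7 remove [ocxs] add [ermsy,qjl,dnsqo] -> 12 lines: jpvuu pql hex ydq sihot dfx myjf ermsy qjl dnsqo qsr vpa

Answer: jpvuu
pql
hex
ydq
sihot
dfx
myjf
ermsy
qjl
dnsqo
qsr
vpa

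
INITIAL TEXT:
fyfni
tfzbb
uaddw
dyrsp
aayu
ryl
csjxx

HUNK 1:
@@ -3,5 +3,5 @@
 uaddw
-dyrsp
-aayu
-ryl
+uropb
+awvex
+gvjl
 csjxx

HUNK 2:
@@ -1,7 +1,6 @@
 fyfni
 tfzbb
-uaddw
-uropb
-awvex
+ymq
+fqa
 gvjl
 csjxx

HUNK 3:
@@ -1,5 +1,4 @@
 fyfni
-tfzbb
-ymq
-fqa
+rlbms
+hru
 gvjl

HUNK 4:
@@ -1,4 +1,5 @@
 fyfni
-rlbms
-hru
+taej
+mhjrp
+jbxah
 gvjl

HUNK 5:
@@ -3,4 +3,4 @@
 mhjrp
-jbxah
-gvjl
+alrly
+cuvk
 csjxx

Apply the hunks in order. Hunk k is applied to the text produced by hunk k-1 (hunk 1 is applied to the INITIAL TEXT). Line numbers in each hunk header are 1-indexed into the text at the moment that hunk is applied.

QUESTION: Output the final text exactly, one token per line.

Hunk 1: at line 3 remove [dyrsp,aayu,ryl] add [uropb,awvex,gvjl] -> 7 lines: fyfni tfzbb uaddw uropb awvex gvjl csjxx
Hunk 2: at line 1 remove [uaddw,uropb,awvex] add [ymq,fqa] -> 6 lines: fyfni tfzbb ymq fqa gvjl csjxx
Hunk 3: at line 1 remove [tfzbb,ymq,fqa] add [rlbms,hru] -> 5 lines: fyfni rlbms hru gvjl csjxx
Hunk 4: at line 1 remove [rlbms,hru] add [taej,mhjrp,jbxah] -> 6 lines: fyfni taej mhjrp jbxah gvjl csjxx
Hunk 5: at line 3 remove [jbxah,gvjl] add [alrly,cuvk] -> 6 lines: fyfni taej mhjrp alrly cuvk csjxx

Answer: fyfni
taej
mhjrp
alrly
cuvk
csjxx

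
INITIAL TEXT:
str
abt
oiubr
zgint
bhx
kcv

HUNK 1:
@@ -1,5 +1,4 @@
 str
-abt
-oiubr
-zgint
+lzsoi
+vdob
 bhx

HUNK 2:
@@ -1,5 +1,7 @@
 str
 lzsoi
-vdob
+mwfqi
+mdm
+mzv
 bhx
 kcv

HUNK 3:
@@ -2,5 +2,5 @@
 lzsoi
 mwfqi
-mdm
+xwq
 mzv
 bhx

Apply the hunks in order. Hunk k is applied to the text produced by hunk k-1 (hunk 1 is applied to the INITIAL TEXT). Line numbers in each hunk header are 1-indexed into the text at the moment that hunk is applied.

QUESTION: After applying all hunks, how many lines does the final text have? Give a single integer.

Hunk 1: at line 1 remove [abt,oiubr,zgint] add [lzsoi,vdob] -> 5 lines: str lzsoi vdob bhx kcv
Hunk 2: at line 1 remove [vdob] add [mwfqi,mdm,mzv] -> 7 lines: str lzsoi mwfqi mdm mzv bhx kcv
Hunk 3: at line 2 remove [mdm] add [xwq] -> 7 lines: str lzsoi mwfqi xwq mzv bhx kcv
Final line count: 7

Answer: 7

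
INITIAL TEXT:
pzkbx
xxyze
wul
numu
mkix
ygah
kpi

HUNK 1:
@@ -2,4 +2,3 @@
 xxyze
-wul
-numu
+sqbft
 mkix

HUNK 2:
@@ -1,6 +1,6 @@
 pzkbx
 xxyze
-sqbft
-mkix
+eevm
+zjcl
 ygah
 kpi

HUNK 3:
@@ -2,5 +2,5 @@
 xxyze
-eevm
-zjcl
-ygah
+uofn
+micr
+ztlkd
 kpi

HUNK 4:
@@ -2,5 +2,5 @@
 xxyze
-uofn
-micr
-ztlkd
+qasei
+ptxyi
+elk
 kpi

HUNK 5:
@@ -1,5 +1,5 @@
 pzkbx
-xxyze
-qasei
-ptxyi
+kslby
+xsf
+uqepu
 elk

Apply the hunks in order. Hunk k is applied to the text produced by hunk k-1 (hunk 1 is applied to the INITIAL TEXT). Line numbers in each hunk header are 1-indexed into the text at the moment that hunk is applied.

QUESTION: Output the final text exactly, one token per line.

Answer: pzkbx
kslby
xsf
uqepu
elk
kpi

Derivation:
Hunk 1: at line 2 remove [wul,numu] add [sqbft] -> 6 lines: pzkbx xxyze sqbft mkix ygah kpi
Hunk 2: at line 1 remove [sqbft,mkix] add [eevm,zjcl] -> 6 lines: pzkbx xxyze eevm zjcl ygah kpi
Hunk 3: at line 2 remove [eevm,zjcl,ygah] add [uofn,micr,ztlkd] -> 6 lines: pzkbx xxyze uofn micr ztlkd kpi
Hunk 4: at line 2 remove [uofn,micr,ztlkd] add [qasei,ptxyi,elk] -> 6 lines: pzkbx xxyze qasei ptxyi elk kpi
Hunk 5: at line 1 remove [xxyze,qasei,ptxyi] add [kslby,xsf,uqepu] -> 6 lines: pzkbx kslby xsf uqepu elk kpi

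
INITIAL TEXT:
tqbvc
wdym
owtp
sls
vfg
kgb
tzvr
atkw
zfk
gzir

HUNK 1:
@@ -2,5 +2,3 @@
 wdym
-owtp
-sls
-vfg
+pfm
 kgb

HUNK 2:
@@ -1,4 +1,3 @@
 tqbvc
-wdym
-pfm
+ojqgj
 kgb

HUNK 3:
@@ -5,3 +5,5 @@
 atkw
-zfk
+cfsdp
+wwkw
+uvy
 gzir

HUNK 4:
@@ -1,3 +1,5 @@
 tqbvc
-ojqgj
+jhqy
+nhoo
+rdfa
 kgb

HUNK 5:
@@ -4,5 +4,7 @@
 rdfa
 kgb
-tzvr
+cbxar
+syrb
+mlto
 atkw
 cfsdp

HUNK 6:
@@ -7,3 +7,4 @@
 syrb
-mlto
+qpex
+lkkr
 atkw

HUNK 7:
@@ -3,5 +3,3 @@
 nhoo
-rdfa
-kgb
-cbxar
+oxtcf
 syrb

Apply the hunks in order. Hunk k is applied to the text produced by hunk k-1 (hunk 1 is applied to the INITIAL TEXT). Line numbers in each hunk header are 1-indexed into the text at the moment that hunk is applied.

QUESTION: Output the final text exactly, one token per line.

Hunk 1: at line 2 remove [owtp,sls,vfg] add [pfm] -> 8 lines: tqbvc wdym pfm kgb tzvr atkw zfk gzir
Hunk 2: at line 1 remove [wdym,pfm] add [ojqgj] -> 7 lines: tqbvc ojqgj kgb tzvr atkw zfk gzir
Hunk 3: at line 5 remove [zfk] add [cfsdp,wwkw,uvy] -> 9 lines: tqbvc ojqgj kgb tzvr atkw cfsdp wwkw uvy gzir
Hunk 4: at line 1 remove [ojqgj] add [jhqy,nhoo,rdfa] -> 11 lines: tqbvc jhqy nhoo rdfa kgb tzvr atkw cfsdp wwkw uvy gzir
Hunk 5: at line 4 remove [tzvr] add [cbxar,syrb,mlto] -> 13 lines: tqbvc jhqy nhoo rdfa kgb cbxar syrb mlto atkw cfsdp wwkw uvy gzir
Hunk 6: at line 7 remove [mlto] add [qpex,lkkr] -> 14 lines: tqbvc jhqy nhoo rdfa kgb cbxar syrb qpex lkkr atkw cfsdp wwkw uvy gzir
Hunk 7: at line 3 remove [rdfa,kgb,cbxar] add [oxtcf] -> 12 lines: tqbvc jhqy nhoo oxtcf syrb qpex lkkr atkw cfsdp wwkw uvy gzir

Answer: tqbvc
jhqy
nhoo
oxtcf
syrb
qpex
lkkr
atkw
cfsdp
wwkw
uvy
gzir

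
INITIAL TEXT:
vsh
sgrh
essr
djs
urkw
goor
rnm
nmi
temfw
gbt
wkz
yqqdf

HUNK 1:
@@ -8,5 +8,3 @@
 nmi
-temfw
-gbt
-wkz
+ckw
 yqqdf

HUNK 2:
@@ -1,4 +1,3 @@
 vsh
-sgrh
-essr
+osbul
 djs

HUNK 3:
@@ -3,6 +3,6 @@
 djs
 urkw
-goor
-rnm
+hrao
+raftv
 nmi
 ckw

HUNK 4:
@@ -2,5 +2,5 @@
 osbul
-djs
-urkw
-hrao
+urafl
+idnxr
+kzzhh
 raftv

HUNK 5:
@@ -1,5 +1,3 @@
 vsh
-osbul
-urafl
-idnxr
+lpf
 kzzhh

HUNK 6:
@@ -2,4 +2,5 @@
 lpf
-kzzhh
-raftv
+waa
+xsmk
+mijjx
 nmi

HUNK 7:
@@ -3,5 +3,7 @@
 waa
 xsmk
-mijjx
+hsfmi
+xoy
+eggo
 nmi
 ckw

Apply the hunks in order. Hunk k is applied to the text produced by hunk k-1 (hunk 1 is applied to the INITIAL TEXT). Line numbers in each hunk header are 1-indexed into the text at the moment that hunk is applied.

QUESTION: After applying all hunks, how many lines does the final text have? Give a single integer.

Answer: 10

Derivation:
Hunk 1: at line 8 remove [temfw,gbt,wkz] add [ckw] -> 10 lines: vsh sgrh essr djs urkw goor rnm nmi ckw yqqdf
Hunk 2: at line 1 remove [sgrh,essr] add [osbul] -> 9 lines: vsh osbul djs urkw goor rnm nmi ckw yqqdf
Hunk 3: at line 3 remove [goor,rnm] add [hrao,raftv] -> 9 lines: vsh osbul djs urkw hrao raftv nmi ckw yqqdf
Hunk 4: at line 2 remove [djs,urkw,hrao] add [urafl,idnxr,kzzhh] -> 9 lines: vsh osbul urafl idnxr kzzhh raftv nmi ckw yqqdf
Hunk 5: at line 1 remove [osbul,urafl,idnxr] add [lpf] -> 7 lines: vsh lpf kzzhh raftv nmi ckw yqqdf
Hunk 6: at line 2 remove [kzzhh,raftv] add [waa,xsmk,mijjx] -> 8 lines: vsh lpf waa xsmk mijjx nmi ckw yqqdf
Hunk 7: at line 3 remove [mijjx] add [hsfmi,xoy,eggo] -> 10 lines: vsh lpf waa xsmk hsfmi xoy eggo nmi ckw yqqdf
Final line count: 10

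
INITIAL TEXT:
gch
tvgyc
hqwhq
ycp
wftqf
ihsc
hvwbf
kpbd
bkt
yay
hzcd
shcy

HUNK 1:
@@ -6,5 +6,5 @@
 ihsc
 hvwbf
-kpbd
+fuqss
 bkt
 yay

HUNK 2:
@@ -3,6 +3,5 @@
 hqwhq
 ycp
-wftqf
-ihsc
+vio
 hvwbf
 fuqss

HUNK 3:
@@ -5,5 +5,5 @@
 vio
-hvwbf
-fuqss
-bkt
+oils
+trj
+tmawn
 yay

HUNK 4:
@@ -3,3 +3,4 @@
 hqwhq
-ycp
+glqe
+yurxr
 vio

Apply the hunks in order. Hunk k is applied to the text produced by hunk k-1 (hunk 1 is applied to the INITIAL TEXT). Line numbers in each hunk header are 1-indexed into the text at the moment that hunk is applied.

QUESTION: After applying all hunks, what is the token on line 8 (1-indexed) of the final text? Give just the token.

Answer: trj

Derivation:
Hunk 1: at line 6 remove [kpbd] add [fuqss] -> 12 lines: gch tvgyc hqwhq ycp wftqf ihsc hvwbf fuqss bkt yay hzcd shcy
Hunk 2: at line 3 remove [wftqf,ihsc] add [vio] -> 11 lines: gch tvgyc hqwhq ycp vio hvwbf fuqss bkt yay hzcd shcy
Hunk 3: at line 5 remove [hvwbf,fuqss,bkt] add [oils,trj,tmawn] -> 11 lines: gch tvgyc hqwhq ycp vio oils trj tmawn yay hzcd shcy
Hunk 4: at line 3 remove [ycp] add [glqe,yurxr] -> 12 lines: gch tvgyc hqwhq glqe yurxr vio oils trj tmawn yay hzcd shcy
Final line 8: trj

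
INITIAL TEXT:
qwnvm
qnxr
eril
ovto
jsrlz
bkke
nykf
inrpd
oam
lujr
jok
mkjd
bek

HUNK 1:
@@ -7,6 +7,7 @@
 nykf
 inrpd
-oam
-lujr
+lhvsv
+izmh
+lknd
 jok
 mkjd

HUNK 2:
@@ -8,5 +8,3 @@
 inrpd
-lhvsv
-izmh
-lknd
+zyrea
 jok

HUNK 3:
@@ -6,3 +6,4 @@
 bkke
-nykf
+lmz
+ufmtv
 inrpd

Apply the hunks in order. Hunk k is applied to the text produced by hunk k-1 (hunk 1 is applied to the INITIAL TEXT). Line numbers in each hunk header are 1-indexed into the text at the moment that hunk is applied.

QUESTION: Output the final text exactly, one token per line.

Hunk 1: at line 7 remove [oam,lujr] add [lhvsv,izmh,lknd] -> 14 lines: qwnvm qnxr eril ovto jsrlz bkke nykf inrpd lhvsv izmh lknd jok mkjd bek
Hunk 2: at line 8 remove [lhvsv,izmh,lknd] add [zyrea] -> 12 lines: qwnvm qnxr eril ovto jsrlz bkke nykf inrpd zyrea jok mkjd bek
Hunk 3: at line 6 remove [nykf] add [lmz,ufmtv] -> 13 lines: qwnvm qnxr eril ovto jsrlz bkke lmz ufmtv inrpd zyrea jok mkjd bek

Answer: qwnvm
qnxr
eril
ovto
jsrlz
bkke
lmz
ufmtv
inrpd
zyrea
jok
mkjd
bek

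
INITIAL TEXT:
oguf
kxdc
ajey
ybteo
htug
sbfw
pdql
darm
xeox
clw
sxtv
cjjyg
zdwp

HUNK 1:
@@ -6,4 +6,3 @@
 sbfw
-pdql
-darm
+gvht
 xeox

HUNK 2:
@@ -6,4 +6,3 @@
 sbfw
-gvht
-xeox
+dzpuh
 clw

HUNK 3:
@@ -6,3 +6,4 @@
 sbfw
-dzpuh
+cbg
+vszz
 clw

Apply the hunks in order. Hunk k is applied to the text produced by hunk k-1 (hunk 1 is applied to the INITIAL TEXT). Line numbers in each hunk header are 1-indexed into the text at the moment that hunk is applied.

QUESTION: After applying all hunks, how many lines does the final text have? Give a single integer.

Hunk 1: at line 6 remove [pdql,darm] add [gvht] -> 12 lines: oguf kxdc ajey ybteo htug sbfw gvht xeox clw sxtv cjjyg zdwp
Hunk 2: at line 6 remove [gvht,xeox] add [dzpuh] -> 11 lines: oguf kxdc ajey ybteo htug sbfw dzpuh clw sxtv cjjyg zdwp
Hunk 3: at line 6 remove [dzpuh] add [cbg,vszz] -> 12 lines: oguf kxdc ajey ybteo htug sbfw cbg vszz clw sxtv cjjyg zdwp
Final line count: 12

Answer: 12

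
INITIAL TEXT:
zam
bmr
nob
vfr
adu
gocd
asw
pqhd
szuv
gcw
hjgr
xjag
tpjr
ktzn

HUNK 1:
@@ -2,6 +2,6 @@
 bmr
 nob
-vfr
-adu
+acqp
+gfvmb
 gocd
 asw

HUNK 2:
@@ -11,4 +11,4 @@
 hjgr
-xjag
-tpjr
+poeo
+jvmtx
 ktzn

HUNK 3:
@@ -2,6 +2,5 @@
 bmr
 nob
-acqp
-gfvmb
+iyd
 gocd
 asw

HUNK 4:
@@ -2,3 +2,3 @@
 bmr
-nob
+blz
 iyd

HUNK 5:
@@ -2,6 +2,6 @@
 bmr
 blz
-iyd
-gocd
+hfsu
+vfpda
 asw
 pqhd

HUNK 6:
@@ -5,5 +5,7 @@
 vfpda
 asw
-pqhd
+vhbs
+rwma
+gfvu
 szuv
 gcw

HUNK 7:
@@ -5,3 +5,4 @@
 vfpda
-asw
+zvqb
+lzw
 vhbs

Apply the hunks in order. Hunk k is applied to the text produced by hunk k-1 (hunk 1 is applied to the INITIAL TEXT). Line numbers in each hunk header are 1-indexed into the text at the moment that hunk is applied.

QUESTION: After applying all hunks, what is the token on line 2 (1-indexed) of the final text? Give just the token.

Hunk 1: at line 2 remove [vfr,adu] add [acqp,gfvmb] -> 14 lines: zam bmr nob acqp gfvmb gocd asw pqhd szuv gcw hjgr xjag tpjr ktzn
Hunk 2: at line 11 remove [xjag,tpjr] add [poeo,jvmtx] -> 14 lines: zam bmr nob acqp gfvmb gocd asw pqhd szuv gcw hjgr poeo jvmtx ktzn
Hunk 3: at line 2 remove [acqp,gfvmb] add [iyd] -> 13 lines: zam bmr nob iyd gocd asw pqhd szuv gcw hjgr poeo jvmtx ktzn
Hunk 4: at line 2 remove [nob] add [blz] -> 13 lines: zam bmr blz iyd gocd asw pqhd szuv gcw hjgr poeo jvmtx ktzn
Hunk 5: at line 2 remove [iyd,gocd] add [hfsu,vfpda] -> 13 lines: zam bmr blz hfsu vfpda asw pqhd szuv gcw hjgr poeo jvmtx ktzn
Hunk 6: at line 5 remove [pqhd] add [vhbs,rwma,gfvu] -> 15 lines: zam bmr blz hfsu vfpda asw vhbs rwma gfvu szuv gcw hjgr poeo jvmtx ktzn
Hunk 7: at line 5 remove [asw] add [zvqb,lzw] -> 16 lines: zam bmr blz hfsu vfpda zvqb lzw vhbs rwma gfvu szuv gcw hjgr poeo jvmtx ktzn
Final line 2: bmr

Answer: bmr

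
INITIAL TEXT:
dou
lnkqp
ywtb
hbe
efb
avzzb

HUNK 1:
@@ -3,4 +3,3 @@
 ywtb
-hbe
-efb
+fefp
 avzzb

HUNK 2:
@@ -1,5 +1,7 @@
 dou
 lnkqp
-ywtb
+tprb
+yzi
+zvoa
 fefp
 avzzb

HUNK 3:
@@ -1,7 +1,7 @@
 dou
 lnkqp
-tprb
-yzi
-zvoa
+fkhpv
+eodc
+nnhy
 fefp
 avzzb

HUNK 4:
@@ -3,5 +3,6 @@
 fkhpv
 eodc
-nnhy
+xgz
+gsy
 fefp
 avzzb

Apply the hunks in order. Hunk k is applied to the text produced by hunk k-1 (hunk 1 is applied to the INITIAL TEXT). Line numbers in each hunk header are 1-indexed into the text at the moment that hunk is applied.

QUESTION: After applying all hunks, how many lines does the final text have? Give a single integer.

Answer: 8

Derivation:
Hunk 1: at line 3 remove [hbe,efb] add [fefp] -> 5 lines: dou lnkqp ywtb fefp avzzb
Hunk 2: at line 1 remove [ywtb] add [tprb,yzi,zvoa] -> 7 lines: dou lnkqp tprb yzi zvoa fefp avzzb
Hunk 3: at line 1 remove [tprb,yzi,zvoa] add [fkhpv,eodc,nnhy] -> 7 lines: dou lnkqp fkhpv eodc nnhy fefp avzzb
Hunk 4: at line 3 remove [nnhy] add [xgz,gsy] -> 8 lines: dou lnkqp fkhpv eodc xgz gsy fefp avzzb
Final line count: 8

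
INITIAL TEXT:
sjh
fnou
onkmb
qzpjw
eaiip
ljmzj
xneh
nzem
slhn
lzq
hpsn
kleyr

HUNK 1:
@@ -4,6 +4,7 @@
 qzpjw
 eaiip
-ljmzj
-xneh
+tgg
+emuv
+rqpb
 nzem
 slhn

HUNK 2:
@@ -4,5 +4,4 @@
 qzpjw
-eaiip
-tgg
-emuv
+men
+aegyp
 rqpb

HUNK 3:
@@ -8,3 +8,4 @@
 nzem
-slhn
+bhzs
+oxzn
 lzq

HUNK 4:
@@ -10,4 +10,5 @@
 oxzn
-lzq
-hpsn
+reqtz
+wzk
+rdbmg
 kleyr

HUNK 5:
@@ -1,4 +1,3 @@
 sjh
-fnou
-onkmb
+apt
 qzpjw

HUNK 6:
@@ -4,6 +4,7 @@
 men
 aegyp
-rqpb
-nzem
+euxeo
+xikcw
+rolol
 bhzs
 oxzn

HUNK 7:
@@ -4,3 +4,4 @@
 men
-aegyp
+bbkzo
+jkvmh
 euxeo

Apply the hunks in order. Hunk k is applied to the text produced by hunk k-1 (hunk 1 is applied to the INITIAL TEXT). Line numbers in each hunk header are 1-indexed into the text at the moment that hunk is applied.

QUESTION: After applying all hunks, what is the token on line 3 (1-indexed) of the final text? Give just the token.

Answer: qzpjw

Derivation:
Hunk 1: at line 4 remove [ljmzj,xneh] add [tgg,emuv,rqpb] -> 13 lines: sjh fnou onkmb qzpjw eaiip tgg emuv rqpb nzem slhn lzq hpsn kleyr
Hunk 2: at line 4 remove [eaiip,tgg,emuv] add [men,aegyp] -> 12 lines: sjh fnou onkmb qzpjw men aegyp rqpb nzem slhn lzq hpsn kleyr
Hunk 3: at line 8 remove [slhn] add [bhzs,oxzn] -> 13 lines: sjh fnou onkmb qzpjw men aegyp rqpb nzem bhzs oxzn lzq hpsn kleyr
Hunk 4: at line 10 remove [lzq,hpsn] add [reqtz,wzk,rdbmg] -> 14 lines: sjh fnou onkmb qzpjw men aegyp rqpb nzem bhzs oxzn reqtz wzk rdbmg kleyr
Hunk 5: at line 1 remove [fnou,onkmb] add [apt] -> 13 lines: sjh apt qzpjw men aegyp rqpb nzem bhzs oxzn reqtz wzk rdbmg kleyr
Hunk 6: at line 4 remove [rqpb,nzem] add [euxeo,xikcw,rolol] -> 14 lines: sjh apt qzpjw men aegyp euxeo xikcw rolol bhzs oxzn reqtz wzk rdbmg kleyr
Hunk 7: at line 4 remove [aegyp] add [bbkzo,jkvmh] -> 15 lines: sjh apt qzpjw men bbkzo jkvmh euxeo xikcw rolol bhzs oxzn reqtz wzk rdbmg kleyr
Final line 3: qzpjw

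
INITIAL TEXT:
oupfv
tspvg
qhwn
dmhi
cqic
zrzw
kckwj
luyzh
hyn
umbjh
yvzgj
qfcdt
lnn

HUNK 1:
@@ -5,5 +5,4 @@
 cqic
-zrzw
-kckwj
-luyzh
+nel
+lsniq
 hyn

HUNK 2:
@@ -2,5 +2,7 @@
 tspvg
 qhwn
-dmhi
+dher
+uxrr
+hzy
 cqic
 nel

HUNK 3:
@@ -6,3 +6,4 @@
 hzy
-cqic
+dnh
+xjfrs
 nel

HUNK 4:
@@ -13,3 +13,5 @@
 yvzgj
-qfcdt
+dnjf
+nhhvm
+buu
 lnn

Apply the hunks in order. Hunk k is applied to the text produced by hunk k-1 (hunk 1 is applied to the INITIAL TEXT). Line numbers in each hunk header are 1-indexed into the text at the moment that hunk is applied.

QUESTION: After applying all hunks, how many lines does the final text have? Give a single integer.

Answer: 17

Derivation:
Hunk 1: at line 5 remove [zrzw,kckwj,luyzh] add [nel,lsniq] -> 12 lines: oupfv tspvg qhwn dmhi cqic nel lsniq hyn umbjh yvzgj qfcdt lnn
Hunk 2: at line 2 remove [dmhi] add [dher,uxrr,hzy] -> 14 lines: oupfv tspvg qhwn dher uxrr hzy cqic nel lsniq hyn umbjh yvzgj qfcdt lnn
Hunk 3: at line 6 remove [cqic] add [dnh,xjfrs] -> 15 lines: oupfv tspvg qhwn dher uxrr hzy dnh xjfrs nel lsniq hyn umbjh yvzgj qfcdt lnn
Hunk 4: at line 13 remove [qfcdt] add [dnjf,nhhvm,buu] -> 17 lines: oupfv tspvg qhwn dher uxrr hzy dnh xjfrs nel lsniq hyn umbjh yvzgj dnjf nhhvm buu lnn
Final line count: 17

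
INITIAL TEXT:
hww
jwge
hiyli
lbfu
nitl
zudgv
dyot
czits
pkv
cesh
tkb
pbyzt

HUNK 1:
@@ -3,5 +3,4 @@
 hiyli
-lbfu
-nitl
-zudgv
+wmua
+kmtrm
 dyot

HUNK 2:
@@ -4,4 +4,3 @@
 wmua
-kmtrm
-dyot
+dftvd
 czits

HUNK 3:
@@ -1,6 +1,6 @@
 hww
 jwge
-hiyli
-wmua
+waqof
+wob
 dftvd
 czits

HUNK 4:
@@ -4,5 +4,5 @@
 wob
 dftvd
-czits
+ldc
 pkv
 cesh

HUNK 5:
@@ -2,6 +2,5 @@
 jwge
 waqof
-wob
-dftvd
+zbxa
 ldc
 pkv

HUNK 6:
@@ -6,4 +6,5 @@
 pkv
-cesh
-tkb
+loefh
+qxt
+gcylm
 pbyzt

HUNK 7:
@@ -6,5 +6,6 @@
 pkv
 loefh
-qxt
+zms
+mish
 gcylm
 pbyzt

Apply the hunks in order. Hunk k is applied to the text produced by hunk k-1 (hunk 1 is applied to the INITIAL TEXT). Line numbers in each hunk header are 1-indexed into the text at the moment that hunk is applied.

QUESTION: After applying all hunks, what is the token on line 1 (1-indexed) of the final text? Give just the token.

Answer: hww

Derivation:
Hunk 1: at line 3 remove [lbfu,nitl,zudgv] add [wmua,kmtrm] -> 11 lines: hww jwge hiyli wmua kmtrm dyot czits pkv cesh tkb pbyzt
Hunk 2: at line 4 remove [kmtrm,dyot] add [dftvd] -> 10 lines: hww jwge hiyli wmua dftvd czits pkv cesh tkb pbyzt
Hunk 3: at line 1 remove [hiyli,wmua] add [waqof,wob] -> 10 lines: hww jwge waqof wob dftvd czits pkv cesh tkb pbyzt
Hunk 4: at line 4 remove [czits] add [ldc] -> 10 lines: hww jwge waqof wob dftvd ldc pkv cesh tkb pbyzt
Hunk 5: at line 2 remove [wob,dftvd] add [zbxa] -> 9 lines: hww jwge waqof zbxa ldc pkv cesh tkb pbyzt
Hunk 6: at line 6 remove [cesh,tkb] add [loefh,qxt,gcylm] -> 10 lines: hww jwge waqof zbxa ldc pkv loefh qxt gcylm pbyzt
Hunk 7: at line 6 remove [qxt] add [zms,mish] -> 11 lines: hww jwge waqof zbxa ldc pkv loefh zms mish gcylm pbyzt
Final line 1: hww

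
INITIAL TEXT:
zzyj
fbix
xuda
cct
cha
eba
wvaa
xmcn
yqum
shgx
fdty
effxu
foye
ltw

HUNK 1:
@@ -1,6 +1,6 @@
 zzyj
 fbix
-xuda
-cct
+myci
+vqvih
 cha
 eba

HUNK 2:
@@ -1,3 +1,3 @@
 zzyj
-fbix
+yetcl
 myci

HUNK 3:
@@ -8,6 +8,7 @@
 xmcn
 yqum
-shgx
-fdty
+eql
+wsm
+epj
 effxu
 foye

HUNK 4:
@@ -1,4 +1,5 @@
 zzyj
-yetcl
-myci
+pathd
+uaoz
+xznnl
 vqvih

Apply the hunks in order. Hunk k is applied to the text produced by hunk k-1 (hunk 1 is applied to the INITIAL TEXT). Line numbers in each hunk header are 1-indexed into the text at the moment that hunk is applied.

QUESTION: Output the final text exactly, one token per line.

Hunk 1: at line 1 remove [xuda,cct] add [myci,vqvih] -> 14 lines: zzyj fbix myci vqvih cha eba wvaa xmcn yqum shgx fdty effxu foye ltw
Hunk 2: at line 1 remove [fbix] add [yetcl] -> 14 lines: zzyj yetcl myci vqvih cha eba wvaa xmcn yqum shgx fdty effxu foye ltw
Hunk 3: at line 8 remove [shgx,fdty] add [eql,wsm,epj] -> 15 lines: zzyj yetcl myci vqvih cha eba wvaa xmcn yqum eql wsm epj effxu foye ltw
Hunk 4: at line 1 remove [yetcl,myci] add [pathd,uaoz,xznnl] -> 16 lines: zzyj pathd uaoz xznnl vqvih cha eba wvaa xmcn yqum eql wsm epj effxu foye ltw

Answer: zzyj
pathd
uaoz
xznnl
vqvih
cha
eba
wvaa
xmcn
yqum
eql
wsm
epj
effxu
foye
ltw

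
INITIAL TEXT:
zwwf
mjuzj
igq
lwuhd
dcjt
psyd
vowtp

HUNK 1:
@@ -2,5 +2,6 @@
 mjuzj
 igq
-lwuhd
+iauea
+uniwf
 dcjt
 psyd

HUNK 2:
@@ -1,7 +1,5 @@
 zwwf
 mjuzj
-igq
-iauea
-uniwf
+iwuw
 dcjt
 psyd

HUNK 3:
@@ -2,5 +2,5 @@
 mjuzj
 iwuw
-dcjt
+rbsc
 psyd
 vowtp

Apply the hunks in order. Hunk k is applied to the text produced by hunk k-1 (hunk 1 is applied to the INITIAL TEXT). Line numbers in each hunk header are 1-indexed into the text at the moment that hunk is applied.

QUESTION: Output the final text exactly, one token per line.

Answer: zwwf
mjuzj
iwuw
rbsc
psyd
vowtp

Derivation:
Hunk 1: at line 2 remove [lwuhd] add [iauea,uniwf] -> 8 lines: zwwf mjuzj igq iauea uniwf dcjt psyd vowtp
Hunk 2: at line 1 remove [igq,iauea,uniwf] add [iwuw] -> 6 lines: zwwf mjuzj iwuw dcjt psyd vowtp
Hunk 3: at line 2 remove [dcjt] add [rbsc] -> 6 lines: zwwf mjuzj iwuw rbsc psyd vowtp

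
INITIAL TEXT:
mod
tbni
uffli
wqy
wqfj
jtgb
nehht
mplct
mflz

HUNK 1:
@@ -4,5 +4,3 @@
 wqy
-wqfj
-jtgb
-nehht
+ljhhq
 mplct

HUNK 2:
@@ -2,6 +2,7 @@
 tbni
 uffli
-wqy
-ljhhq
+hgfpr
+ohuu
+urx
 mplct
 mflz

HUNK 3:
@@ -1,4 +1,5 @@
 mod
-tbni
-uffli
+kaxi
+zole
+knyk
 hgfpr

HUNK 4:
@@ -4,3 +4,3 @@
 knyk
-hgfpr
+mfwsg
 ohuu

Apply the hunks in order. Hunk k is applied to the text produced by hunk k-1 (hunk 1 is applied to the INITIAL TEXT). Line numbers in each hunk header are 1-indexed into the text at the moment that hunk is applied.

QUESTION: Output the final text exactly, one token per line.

Answer: mod
kaxi
zole
knyk
mfwsg
ohuu
urx
mplct
mflz

Derivation:
Hunk 1: at line 4 remove [wqfj,jtgb,nehht] add [ljhhq] -> 7 lines: mod tbni uffli wqy ljhhq mplct mflz
Hunk 2: at line 2 remove [wqy,ljhhq] add [hgfpr,ohuu,urx] -> 8 lines: mod tbni uffli hgfpr ohuu urx mplct mflz
Hunk 3: at line 1 remove [tbni,uffli] add [kaxi,zole,knyk] -> 9 lines: mod kaxi zole knyk hgfpr ohuu urx mplct mflz
Hunk 4: at line 4 remove [hgfpr] add [mfwsg] -> 9 lines: mod kaxi zole knyk mfwsg ohuu urx mplct mflz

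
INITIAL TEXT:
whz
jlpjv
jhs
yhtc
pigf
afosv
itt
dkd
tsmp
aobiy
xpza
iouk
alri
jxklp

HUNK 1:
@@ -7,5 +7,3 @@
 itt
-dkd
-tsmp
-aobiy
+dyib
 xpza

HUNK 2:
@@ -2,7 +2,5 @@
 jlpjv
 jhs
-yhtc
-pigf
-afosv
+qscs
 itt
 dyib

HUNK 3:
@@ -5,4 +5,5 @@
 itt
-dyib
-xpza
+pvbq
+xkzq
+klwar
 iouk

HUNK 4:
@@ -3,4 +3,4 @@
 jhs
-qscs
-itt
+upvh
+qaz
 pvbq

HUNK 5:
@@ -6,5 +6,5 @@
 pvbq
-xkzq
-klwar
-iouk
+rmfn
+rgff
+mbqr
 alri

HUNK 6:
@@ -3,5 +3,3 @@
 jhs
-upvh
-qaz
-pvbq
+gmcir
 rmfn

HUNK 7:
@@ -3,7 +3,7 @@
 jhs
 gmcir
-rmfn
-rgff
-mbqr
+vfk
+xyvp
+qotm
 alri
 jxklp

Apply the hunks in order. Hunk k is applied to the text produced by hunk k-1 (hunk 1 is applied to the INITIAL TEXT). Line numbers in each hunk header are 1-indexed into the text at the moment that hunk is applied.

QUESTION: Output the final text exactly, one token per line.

Hunk 1: at line 7 remove [dkd,tsmp,aobiy] add [dyib] -> 12 lines: whz jlpjv jhs yhtc pigf afosv itt dyib xpza iouk alri jxklp
Hunk 2: at line 2 remove [yhtc,pigf,afosv] add [qscs] -> 10 lines: whz jlpjv jhs qscs itt dyib xpza iouk alri jxklp
Hunk 3: at line 5 remove [dyib,xpza] add [pvbq,xkzq,klwar] -> 11 lines: whz jlpjv jhs qscs itt pvbq xkzq klwar iouk alri jxklp
Hunk 4: at line 3 remove [qscs,itt] add [upvh,qaz] -> 11 lines: whz jlpjv jhs upvh qaz pvbq xkzq klwar iouk alri jxklp
Hunk 5: at line 6 remove [xkzq,klwar,iouk] add [rmfn,rgff,mbqr] -> 11 lines: whz jlpjv jhs upvh qaz pvbq rmfn rgff mbqr alri jxklp
Hunk 6: at line 3 remove [upvh,qaz,pvbq] add [gmcir] -> 9 lines: whz jlpjv jhs gmcir rmfn rgff mbqr alri jxklp
Hunk 7: at line 3 remove [rmfn,rgff,mbqr] add [vfk,xyvp,qotm] -> 9 lines: whz jlpjv jhs gmcir vfk xyvp qotm alri jxklp

Answer: whz
jlpjv
jhs
gmcir
vfk
xyvp
qotm
alri
jxklp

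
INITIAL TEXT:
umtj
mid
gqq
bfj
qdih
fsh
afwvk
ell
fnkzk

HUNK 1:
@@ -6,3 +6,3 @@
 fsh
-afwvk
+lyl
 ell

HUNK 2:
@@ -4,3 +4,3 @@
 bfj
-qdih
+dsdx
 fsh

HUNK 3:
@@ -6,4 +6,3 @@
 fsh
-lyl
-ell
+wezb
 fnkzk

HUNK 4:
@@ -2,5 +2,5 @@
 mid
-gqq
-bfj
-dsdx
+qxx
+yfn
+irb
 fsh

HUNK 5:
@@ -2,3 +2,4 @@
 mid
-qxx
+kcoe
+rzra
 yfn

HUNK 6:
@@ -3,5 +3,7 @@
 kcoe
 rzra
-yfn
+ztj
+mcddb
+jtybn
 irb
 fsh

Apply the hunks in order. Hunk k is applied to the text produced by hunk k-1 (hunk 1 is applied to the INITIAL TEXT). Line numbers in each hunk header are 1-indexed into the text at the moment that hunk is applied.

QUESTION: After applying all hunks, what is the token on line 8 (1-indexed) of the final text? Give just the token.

Hunk 1: at line 6 remove [afwvk] add [lyl] -> 9 lines: umtj mid gqq bfj qdih fsh lyl ell fnkzk
Hunk 2: at line 4 remove [qdih] add [dsdx] -> 9 lines: umtj mid gqq bfj dsdx fsh lyl ell fnkzk
Hunk 3: at line 6 remove [lyl,ell] add [wezb] -> 8 lines: umtj mid gqq bfj dsdx fsh wezb fnkzk
Hunk 4: at line 2 remove [gqq,bfj,dsdx] add [qxx,yfn,irb] -> 8 lines: umtj mid qxx yfn irb fsh wezb fnkzk
Hunk 5: at line 2 remove [qxx] add [kcoe,rzra] -> 9 lines: umtj mid kcoe rzra yfn irb fsh wezb fnkzk
Hunk 6: at line 3 remove [yfn] add [ztj,mcddb,jtybn] -> 11 lines: umtj mid kcoe rzra ztj mcddb jtybn irb fsh wezb fnkzk
Final line 8: irb

Answer: irb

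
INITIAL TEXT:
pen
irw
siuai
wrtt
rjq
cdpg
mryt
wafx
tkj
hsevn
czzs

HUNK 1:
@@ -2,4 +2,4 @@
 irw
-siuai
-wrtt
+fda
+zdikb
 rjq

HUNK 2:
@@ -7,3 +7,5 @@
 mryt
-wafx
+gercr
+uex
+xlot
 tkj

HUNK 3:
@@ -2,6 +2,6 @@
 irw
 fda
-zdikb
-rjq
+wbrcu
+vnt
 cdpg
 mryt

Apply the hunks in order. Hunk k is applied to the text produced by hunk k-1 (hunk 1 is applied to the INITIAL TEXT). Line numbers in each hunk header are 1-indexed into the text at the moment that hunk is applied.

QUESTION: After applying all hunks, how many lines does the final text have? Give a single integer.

Answer: 13

Derivation:
Hunk 1: at line 2 remove [siuai,wrtt] add [fda,zdikb] -> 11 lines: pen irw fda zdikb rjq cdpg mryt wafx tkj hsevn czzs
Hunk 2: at line 7 remove [wafx] add [gercr,uex,xlot] -> 13 lines: pen irw fda zdikb rjq cdpg mryt gercr uex xlot tkj hsevn czzs
Hunk 3: at line 2 remove [zdikb,rjq] add [wbrcu,vnt] -> 13 lines: pen irw fda wbrcu vnt cdpg mryt gercr uex xlot tkj hsevn czzs
Final line count: 13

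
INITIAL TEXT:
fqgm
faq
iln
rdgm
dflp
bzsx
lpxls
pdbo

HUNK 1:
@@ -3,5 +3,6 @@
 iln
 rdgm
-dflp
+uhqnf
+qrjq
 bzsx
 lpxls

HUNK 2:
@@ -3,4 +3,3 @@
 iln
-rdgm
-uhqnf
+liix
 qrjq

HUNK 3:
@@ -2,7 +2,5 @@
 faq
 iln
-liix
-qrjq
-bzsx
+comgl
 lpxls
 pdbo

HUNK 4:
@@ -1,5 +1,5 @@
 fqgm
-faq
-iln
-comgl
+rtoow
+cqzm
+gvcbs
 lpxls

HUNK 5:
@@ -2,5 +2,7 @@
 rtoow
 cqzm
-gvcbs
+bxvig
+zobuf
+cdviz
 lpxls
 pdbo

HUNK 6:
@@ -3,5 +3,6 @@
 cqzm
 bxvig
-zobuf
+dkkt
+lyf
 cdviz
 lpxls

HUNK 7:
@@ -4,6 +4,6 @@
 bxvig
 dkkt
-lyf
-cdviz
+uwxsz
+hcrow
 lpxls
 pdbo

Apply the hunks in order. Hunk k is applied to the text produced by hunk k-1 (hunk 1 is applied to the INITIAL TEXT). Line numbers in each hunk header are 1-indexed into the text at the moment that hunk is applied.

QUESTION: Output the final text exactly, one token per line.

Answer: fqgm
rtoow
cqzm
bxvig
dkkt
uwxsz
hcrow
lpxls
pdbo

Derivation:
Hunk 1: at line 3 remove [dflp] add [uhqnf,qrjq] -> 9 lines: fqgm faq iln rdgm uhqnf qrjq bzsx lpxls pdbo
Hunk 2: at line 3 remove [rdgm,uhqnf] add [liix] -> 8 lines: fqgm faq iln liix qrjq bzsx lpxls pdbo
Hunk 3: at line 2 remove [liix,qrjq,bzsx] add [comgl] -> 6 lines: fqgm faq iln comgl lpxls pdbo
Hunk 4: at line 1 remove [faq,iln,comgl] add [rtoow,cqzm,gvcbs] -> 6 lines: fqgm rtoow cqzm gvcbs lpxls pdbo
Hunk 5: at line 2 remove [gvcbs] add [bxvig,zobuf,cdviz] -> 8 lines: fqgm rtoow cqzm bxvig zobuf cdviz lpxls pdbo
Hunk 6: at line 3 remove [zobuf] add [dkkt,lyf] -> 9 lines: fqgm rtoow cqzm bxvig dkkt lyf cdviz lpxls pdbo
Hunk 7: at line 4 remove [lyf,cdviz] add [uwxsz,hcrow] -> 9 lines: fqgm rtoow cqzm bxvig dkkt uwxsz hcrow lpxls pdbo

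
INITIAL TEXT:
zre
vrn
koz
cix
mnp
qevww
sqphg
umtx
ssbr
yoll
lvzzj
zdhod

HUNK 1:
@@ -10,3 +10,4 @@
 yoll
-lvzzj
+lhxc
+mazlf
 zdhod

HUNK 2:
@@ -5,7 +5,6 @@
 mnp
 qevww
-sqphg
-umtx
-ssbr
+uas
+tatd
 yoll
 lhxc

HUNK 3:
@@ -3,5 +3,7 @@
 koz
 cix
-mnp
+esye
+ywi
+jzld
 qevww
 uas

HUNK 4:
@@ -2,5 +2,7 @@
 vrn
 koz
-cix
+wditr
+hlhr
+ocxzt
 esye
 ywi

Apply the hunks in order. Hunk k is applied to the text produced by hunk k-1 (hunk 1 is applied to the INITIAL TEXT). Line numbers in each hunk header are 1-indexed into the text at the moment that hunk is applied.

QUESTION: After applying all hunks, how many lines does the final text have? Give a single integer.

Hunk 1: at line 10 remove [lvzzj] add [lhxc,mazlf] -> 13 lines: zre vrn koz cix mnp qevww sqphg umtx ssbr yoll lhxc mazlf zdhod
Hunk 2: at line 5 remove [sqphg,umtx,ssbr] add [uas,tatd] -> 12 lines: zre vrn koz cix mnp qevww uas tatd yoll lhxc mazlf zdhod
Hunk 3: at line 3 remove [mnp] add [esye,ywi,jzld] -> 14 lines: zre vrn koz cix esye ywi jzld qevww uas tatd yoll lhxc mazlf zdhod
Hunk 4: at line 2 remove [cix] add [wditr,hlhr,ocxzt] -> 16 lines: zre vrn koz wditr hlhr ocxzt esye ywi jzld qevww uas tatd yoll lhxc mazlf zdhod
Final line count: 16

Answer: 16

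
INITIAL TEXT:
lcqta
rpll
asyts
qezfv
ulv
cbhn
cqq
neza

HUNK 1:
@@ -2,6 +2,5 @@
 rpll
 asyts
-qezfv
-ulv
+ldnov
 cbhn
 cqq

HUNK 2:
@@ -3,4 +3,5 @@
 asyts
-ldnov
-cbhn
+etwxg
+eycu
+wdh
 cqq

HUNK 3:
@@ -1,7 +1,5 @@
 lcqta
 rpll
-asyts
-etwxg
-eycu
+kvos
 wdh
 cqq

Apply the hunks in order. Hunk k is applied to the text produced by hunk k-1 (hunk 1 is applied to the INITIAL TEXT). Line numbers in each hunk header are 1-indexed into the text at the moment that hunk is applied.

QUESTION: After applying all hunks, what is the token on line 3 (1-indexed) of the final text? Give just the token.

Hunk 1: at line 2 remove [qezfv,ulv] add [ldnov] -> 7 lines: lcqta rpll asyts ldnov cbhn cqq neza
Hunk 2: at line 3 remove [ldnov,cbhn] add [etwxg,eycu,wdh] -> 8 lines: lcqta rpll asyts etwxg eycu wdh cqq neza
Hunk 3: at line 1 remove [asyts,etwxg,eycu] add [kvos] -> 6 lines: lcqta rpll kvos wdh cqq neza
Final line 3: kvos

Answer: kvos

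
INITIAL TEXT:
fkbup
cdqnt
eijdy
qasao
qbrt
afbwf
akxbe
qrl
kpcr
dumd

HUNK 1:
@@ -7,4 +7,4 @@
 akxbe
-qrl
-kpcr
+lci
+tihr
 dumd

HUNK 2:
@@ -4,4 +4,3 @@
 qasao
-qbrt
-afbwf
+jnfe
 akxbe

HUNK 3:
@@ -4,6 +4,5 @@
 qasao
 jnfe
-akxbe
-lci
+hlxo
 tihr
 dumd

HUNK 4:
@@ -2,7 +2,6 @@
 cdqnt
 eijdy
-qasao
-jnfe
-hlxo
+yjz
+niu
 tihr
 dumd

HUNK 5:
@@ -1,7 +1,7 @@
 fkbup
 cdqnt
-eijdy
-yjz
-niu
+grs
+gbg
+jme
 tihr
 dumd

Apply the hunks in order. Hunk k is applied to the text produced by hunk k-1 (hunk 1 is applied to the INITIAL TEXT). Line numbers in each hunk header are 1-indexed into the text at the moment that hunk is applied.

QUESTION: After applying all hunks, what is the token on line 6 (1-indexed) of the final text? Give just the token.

Hunk 1: at line 7 remove [qrl,kpcr] add [lci,tihr] -> 10 lines: fkbup cdqnt eijdy qasao qbrt afbwf akxbe lci tihr dumd
Hunk 2: at line 4 remove [qbrt,afbwf] add [jnfe] -> 9 lines: fkbup cdqnt eijdy qasao jnfe akxbe lci tihr dumd
Hunk 3: at line 4 remove [akxbe,lci] add [hlxo] -> 8 lines: fkbup cdqnt eijdy qasao jnfe hlxo tihr dumd
Hunk 4: at line 2 remove [qasao,jnfe,hlxo] add [yjz,niu] -> 7 lines: fkbup cdqnt eijdy yjz niu tihr dumd
Hunk 5: at line 1 remove [eijdy,yjz,niu] add [grs,gbg,jme] -> 7 lines: fkbup cdqnt grs gbg jme tihr dumd
Final line 6: tihr

Answer: tihr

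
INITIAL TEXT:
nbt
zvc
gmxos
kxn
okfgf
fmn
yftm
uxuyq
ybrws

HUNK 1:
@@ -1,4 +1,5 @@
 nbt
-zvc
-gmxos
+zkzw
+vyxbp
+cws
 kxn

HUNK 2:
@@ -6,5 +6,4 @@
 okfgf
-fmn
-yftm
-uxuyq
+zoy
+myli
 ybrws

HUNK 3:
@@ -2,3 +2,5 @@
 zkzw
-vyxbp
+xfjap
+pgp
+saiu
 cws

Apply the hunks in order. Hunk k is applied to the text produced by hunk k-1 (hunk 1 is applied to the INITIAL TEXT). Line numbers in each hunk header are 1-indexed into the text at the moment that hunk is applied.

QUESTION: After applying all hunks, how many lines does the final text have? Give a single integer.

Hunk 1: at line 1 remove [zvc,gmxos] add [zkzw,vyxbp,cws] -> 10 lines: nbt zkzw vyxbp cws kxn okfgf fmn yftm uxuyq ybrws
Hunk 2: at line 6 remove [fmn,yftm,uxuyq] add [zoy,myli] -> 9 lines: nbt zkzw vyxbp cws kxn okfgf zoy myli ybrws
Hunk 3: at line 2 remove [vyxbp] add [xfjap,pgp,saiu] -> 11 lines: nbt zkzw xfjap pgp saiu cws kxn okfgf zoy myli ybrws
Final line count: 11

Answer: 11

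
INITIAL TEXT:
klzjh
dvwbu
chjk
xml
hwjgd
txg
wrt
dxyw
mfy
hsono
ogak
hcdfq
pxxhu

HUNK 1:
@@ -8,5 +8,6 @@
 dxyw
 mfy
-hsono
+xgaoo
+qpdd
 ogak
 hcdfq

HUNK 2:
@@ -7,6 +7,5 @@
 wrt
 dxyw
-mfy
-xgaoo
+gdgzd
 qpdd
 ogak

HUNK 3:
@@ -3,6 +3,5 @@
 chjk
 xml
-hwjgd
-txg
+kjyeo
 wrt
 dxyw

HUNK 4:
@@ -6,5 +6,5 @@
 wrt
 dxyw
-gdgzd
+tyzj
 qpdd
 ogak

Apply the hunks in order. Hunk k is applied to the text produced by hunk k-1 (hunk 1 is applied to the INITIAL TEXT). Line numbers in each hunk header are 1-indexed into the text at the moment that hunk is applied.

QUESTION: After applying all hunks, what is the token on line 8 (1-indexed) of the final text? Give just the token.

Hunk 1: at line 8 remove [hsono] add [xgaoo,qpdd] -> 14 lines: klzjh dvwbu chjk xml hwjgd txg wrt dxyw mfy xgaoo qpdd ogak hcdfq pxxhu
Hunk 2: at line 7 remove [mfy,xgaoo] add [gdgzd] -> 13 lines: klzjh dvwbu chjk xml hwjgd txg wrt dxyw gdgzd qpdd ogak hcdfq pxxhu
Hunk 3: at line 3 remove [hwjgd,txg] add [kjyeo] -> 12 lines: klzjh dvwbu chjk xml kjyeo wrt dxyw gdgzd qpdd ogak hcdfq pxxhu
Hunk 4: at line 6 remove [gdgzd] add [tyzj] -> 12 lines: klzjh dvwbu chjk xml kjyeo wrt dxyw tyzj qpdd ogak hcdfq pxxhu
Final line 8: tyzj

Answer: tyzj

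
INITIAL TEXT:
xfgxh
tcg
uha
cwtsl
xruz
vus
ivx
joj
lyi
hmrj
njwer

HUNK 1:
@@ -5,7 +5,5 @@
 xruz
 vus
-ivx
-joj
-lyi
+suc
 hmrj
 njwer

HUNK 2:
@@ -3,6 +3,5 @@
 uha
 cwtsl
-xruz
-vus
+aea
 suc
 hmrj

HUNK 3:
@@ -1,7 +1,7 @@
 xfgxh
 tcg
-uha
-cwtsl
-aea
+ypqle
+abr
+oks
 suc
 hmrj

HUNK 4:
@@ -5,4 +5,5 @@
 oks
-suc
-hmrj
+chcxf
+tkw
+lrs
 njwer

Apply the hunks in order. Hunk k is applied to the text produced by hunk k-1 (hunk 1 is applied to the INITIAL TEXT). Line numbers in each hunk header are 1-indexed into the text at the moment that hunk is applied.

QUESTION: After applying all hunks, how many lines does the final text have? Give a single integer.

Answer: 9

Derivation:
Hunk 1: at line 5 remove [ivx,joj,lyi] add [suc] -> 9 lines: xfgxh tcg uha cwtsl xruz vus suc hmrj njwer
Hunk 2: at line 3 remove [xruz,vus] add [aea] -> 8 lines: xfgxh tcg uha cwtsl aea suc hmrj njwer
Hunk 3: at line 1 remove [uha,cwtsl,aea] add [ypqle,abr,oks] -> 8 lines: xfgxh tcg ypqle abr oks suc hmrj njwer
Hunk 4: at line 5 remove [suc,hmrj] add [chcxf,tkw,lrs] -> 9 lines: xfgxh tcg ypqle abr oks chcxf tkw lrs njwer
Final line count: 9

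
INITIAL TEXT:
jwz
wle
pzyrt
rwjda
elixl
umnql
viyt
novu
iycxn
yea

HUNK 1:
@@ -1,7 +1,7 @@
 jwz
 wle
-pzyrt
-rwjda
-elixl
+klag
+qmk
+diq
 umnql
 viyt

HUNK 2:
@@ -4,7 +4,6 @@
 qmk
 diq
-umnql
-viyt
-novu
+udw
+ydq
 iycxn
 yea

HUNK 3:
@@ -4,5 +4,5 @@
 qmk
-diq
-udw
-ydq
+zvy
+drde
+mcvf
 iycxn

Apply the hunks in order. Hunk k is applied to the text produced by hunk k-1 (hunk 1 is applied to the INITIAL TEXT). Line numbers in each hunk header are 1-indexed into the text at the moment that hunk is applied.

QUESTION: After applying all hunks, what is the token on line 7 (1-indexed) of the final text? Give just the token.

Hunk 1: at line 1 remove [pzyrt,rwjda,elixl] add [klag,qmk,diq] -> 10 lines: jwz wle klag qmk diq umnql viyt novu iycxn yea
Hunk 2: at line 4 remove [umnql,viyt,novu] add [udw,ydq] -> 9 lines: jwz wle klag qmk diq udw ydq iycxn yea
Hunk 3: at line 4 remove [diq,udw,ydq] add [zvy,drde,mcvf] -> 9 lines: jwz wle klag qmk zvy drde mcvf iycxn yea
Final line 7: mcvf

Answer: mcvf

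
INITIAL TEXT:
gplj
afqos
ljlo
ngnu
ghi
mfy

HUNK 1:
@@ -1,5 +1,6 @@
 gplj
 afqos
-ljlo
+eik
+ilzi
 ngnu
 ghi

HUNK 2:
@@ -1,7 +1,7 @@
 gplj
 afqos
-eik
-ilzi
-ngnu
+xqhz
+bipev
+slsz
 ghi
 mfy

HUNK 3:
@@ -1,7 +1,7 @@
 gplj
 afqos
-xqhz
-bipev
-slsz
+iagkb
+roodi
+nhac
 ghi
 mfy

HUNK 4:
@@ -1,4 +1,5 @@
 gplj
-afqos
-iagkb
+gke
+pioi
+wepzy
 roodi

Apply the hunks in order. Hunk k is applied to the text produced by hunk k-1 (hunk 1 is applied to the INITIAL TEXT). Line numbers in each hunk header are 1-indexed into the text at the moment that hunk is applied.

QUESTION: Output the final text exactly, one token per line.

Hunk 1: at line 1 remove [ljlo] add [eik,ilzi] -> 7 lines: gplj afqos eik ilzi ngnu ghi mfy
Hunk 2: at line 1 remove [eik,ilzi,ngnu] add [xqhz,bipev,slsz] -> 7 lines: gplj afqos xqhz bipev slsz ghi mfy
Hunk 3: at line 1 remove [xqhz,bipev,slsz] add [iagkb,roodi,nhac] -> 7 lines: gplj afqos iagkb roodi nhac ghi mfy
Hunk 4: at line 1 remove [afqos,iagkb] add [gke,pioi,wepzy] -> 8 lines: gplj gke pioi wepzy roodi nhac ghi mfy

Answer: gplj
gke
pioi
wepzy
roodi
nhac
ghi
mfy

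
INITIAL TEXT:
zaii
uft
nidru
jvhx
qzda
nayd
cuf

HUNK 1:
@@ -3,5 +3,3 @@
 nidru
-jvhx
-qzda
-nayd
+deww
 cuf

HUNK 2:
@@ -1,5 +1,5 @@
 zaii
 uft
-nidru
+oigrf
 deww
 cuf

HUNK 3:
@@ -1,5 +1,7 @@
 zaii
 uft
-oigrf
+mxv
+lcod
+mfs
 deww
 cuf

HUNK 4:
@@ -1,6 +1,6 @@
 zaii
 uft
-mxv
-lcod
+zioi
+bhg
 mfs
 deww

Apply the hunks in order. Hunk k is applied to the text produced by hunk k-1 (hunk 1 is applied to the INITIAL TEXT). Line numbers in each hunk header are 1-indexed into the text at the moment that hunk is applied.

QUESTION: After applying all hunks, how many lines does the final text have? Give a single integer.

Answer: 7

Derivation:
Hunk 1: at line 3 remove [jvhx,qzda,nayd] add [deww] -> 5 lines: zaii uft nidru deww cuf
Hunk 2: at line 1 remove [nidru] add [oigrf] -> 5 lines: zaii uft oigrf deww cuf
Hunk 3: at line 1 remove [oigrf] add [mxv,lcod,mfs] -> 7 lines: zaii uft mxv lcod mfs deww cuf
Hunk 4: at line 1 remove [mxv,lcod] add [zioi,bhg] -> 7 lines: zaii uft zioi bhg mfs deww cuf
Final line count: 7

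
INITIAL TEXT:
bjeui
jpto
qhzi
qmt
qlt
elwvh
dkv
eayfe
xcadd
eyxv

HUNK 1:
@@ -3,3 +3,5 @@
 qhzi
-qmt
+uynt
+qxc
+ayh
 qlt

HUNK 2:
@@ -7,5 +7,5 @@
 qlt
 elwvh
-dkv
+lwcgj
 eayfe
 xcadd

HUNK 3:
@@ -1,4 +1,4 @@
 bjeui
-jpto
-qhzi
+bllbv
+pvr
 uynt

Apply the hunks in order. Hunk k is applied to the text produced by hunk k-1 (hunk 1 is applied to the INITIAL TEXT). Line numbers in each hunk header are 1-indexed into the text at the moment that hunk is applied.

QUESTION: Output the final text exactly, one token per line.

Hunk 1: at line 3 remove [qmt] add [uynt,qxc,ayh] -> 12 lines: bjeui jpto qhzi uynt qxc ayh qlt elwvh dkv eayfe xcadd eyxv
Hunk 2: at line 7 remove [dkv] add [lwcgj] -> 12 lines: bjeui jpto qhzi uynt qxc ayh qlt elwvh lwcgj eayfe xcadd eyxv
Hunk 3: at line 1 remove [jpto,qhzi] add [bllbv,pvr] -> 12 lines: bjeui bllbv pvr uynt qxc ayh qlt elwvh lwcgj eayfe xcadd eyxv

Answer: bjeui
bllbv
pvr
uynt
qxc
ayh
qlt
elwvh
lwcgj
eayfe
xcadd
eyxv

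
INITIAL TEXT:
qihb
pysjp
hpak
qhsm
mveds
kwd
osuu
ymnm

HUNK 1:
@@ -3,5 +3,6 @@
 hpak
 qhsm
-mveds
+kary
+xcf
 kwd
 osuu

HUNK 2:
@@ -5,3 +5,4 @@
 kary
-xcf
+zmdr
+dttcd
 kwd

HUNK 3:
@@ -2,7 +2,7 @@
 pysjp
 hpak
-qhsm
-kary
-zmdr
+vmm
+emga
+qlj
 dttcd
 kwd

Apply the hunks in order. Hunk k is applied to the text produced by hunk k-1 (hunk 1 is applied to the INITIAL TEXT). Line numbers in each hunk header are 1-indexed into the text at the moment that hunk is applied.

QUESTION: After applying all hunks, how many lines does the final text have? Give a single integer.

Hunk 1: at line 3 remove [mveds] add [kary,xcf] -> 9 lines: qihb pysjp hpak qhsm kary xcf kwd osuu ymnm
Hunk 2: at line 5 remove [xcf] add [zmdr,dttcd] -> 10 lines: qihb pysjp hpak qhsm kary zmdr dttcd kwd osuu ymnm
Hunk 3: at line 2 remove [qhsm,kary,zmdr] add [vmm,emga,qlj] -> 10 lines: qihb pysjp hpak vmm emga qlj dttcd kwd osuu ymnm
Final line count: 10

Answer: 10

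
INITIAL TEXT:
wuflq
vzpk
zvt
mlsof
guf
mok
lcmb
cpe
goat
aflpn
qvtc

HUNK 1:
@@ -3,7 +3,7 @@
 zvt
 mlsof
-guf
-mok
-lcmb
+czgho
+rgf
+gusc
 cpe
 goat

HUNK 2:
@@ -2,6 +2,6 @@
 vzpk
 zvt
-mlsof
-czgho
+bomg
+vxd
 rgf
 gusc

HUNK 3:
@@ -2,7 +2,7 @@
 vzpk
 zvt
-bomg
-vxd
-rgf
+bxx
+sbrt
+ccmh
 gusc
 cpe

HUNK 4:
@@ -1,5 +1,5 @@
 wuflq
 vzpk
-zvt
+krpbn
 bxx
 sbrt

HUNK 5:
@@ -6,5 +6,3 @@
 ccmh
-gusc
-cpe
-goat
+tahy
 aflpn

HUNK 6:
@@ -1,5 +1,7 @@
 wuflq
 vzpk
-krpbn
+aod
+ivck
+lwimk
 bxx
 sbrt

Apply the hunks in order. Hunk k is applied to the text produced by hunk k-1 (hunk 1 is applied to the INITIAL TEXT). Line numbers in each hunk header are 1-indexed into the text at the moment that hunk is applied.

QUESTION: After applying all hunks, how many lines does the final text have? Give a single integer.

Hunk 1: at line 3 remove [guf,mok,lcmb] add [czgho,rgf,gusc] -> 11 lines: wuflq vzpk zvt mlsof czgho rgf gusc cpe goat aflpn qvtc
Hunk 2: at line 2 remove [mlsof,czgho] add [bomg,vxd] -> 11 lines: wuflq vzpk zvt bomg vxd rgf gusc cpe goat aflpn qvtc
Hunk 3: at line 2 remove [bomg,vxd,rgf] add [bxx,sbrt,ccmh] -> 11 lines: wuflq vzpk zvt bxx sbrt ccmh gusc cpe goat aflpn qvtc
Hunk 4: at line 1 remove [zvt] add [krpbn] -> 11 lines: wuflq vzpk krpbn bxx sbrt ccmh gusc cpe goat aflpn qvtc
Hunk 5: at line 6 remove [gusc,cpe,goat] add [tahy] -> 9 lines: wuflq vzpk krpbn bxx sbrt ccmh tahy aflpn qvtc
Hunk 6: at line 1 remove [krpbn] add [aod,ivck,lwimk] -> 11 lines: wuflq vzpk aod ivck lwimk bxx sbrt ccmh tahy aflpn qvtc
Final line count: 11

Answer: 11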